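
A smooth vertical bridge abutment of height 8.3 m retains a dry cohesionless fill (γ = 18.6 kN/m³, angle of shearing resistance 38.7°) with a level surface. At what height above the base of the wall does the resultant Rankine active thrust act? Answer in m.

2.77 m

K_a = 0.2306.
The pressure distribution is triangular, so the resultant acts at H/3 above the base = 8.3/3 = 2.767 m.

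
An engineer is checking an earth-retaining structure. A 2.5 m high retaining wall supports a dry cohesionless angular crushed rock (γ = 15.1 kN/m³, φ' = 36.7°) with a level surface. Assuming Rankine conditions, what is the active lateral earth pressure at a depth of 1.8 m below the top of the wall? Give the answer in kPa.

K_a = (1 − sin φ)/(1 + sin φ) = 0.2519.
σ_h = K_a γ z = 0.2519 × 15.1 × 1.8 = 6.846 kPa.

6.85 kPa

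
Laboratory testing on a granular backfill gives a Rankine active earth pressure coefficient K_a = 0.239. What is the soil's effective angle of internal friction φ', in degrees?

K_a = tan²(45° − φ/2) ⇒ 45° − φ/2 = arctan(√0.239) = 26.05°.
φ = 2(45° − 26.05°) = 37.89°.

37.9°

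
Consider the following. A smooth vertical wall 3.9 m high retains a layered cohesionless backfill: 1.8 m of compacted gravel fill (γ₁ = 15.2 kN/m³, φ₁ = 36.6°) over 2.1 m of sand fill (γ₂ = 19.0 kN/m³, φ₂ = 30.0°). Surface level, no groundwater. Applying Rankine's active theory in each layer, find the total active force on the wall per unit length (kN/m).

K_a1 = tan²(45°−36.6°/2) = 0.2530; K_a2 = tan²(45°−30.0°/2) = 0.3333.
Layer 1: σ at base = K_a1 γ₁ h₁ = 6.921 kPa; P₁ = ½×6.921×1.8 = 6.229.
Layer 2: σ_v at top = γ₁h₁ = 27.36; σ_h top = K_a2×27.36 = 9.120; σ_h base = K_a2×(27.36+19.0×2.1) = 22.42.
P₂ = ½(9.120+22.42)×2.1 = 33.12. Total P_a = 6.229+33.12 = 39.35 kN/m.

39.3 kN/m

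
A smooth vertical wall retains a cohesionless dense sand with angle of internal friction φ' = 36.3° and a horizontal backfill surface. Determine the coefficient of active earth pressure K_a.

0.256

K_a = (1 − sin φ)/(1 + sin φ) = (1 − sin 36.3°)/(1 + sin 36.3°) = 0.2563.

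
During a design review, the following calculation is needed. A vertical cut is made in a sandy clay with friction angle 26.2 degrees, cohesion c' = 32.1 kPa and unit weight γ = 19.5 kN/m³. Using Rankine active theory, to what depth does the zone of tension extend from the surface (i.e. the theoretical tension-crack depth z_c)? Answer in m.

5.29 m

K_a = tan²(45° − 26.2°/2) = 0.3874; √K_a = 0.6224.
The active pressure is zero where K_a γ z = 2c√K_a, so z_c = 2c/(γ√K_a) = 2×32.1/(19.5×0.6224) = 5.289 m.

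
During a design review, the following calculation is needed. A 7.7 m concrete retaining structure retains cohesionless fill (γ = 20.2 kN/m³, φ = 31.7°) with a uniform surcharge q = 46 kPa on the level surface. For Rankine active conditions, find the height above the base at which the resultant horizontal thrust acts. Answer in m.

3.04 m

K_a = 0.3111.
Triangular part P₁ = ½K_aγH² = 186.3 at H/3 = 2.567 m; rectangular part P₂ = K_a q H = 110.2 at H/2 = 3.850 m.
ȳ = (P₁·2.567 + P₂·3.850)/(P₁+P₂) = 3.044 m.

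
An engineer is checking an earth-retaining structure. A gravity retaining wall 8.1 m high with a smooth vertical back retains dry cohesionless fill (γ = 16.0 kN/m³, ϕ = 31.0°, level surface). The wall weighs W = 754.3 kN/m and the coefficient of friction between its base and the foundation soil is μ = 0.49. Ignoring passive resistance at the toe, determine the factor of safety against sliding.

K_a = tan²(45° − 31.0°/2) = 0.3201.
P_a = ½K_aγH² = 0.5×0.3201×16.0×8.1² = 168.0 kN/m, acting at H/3 = 2.700 m above the base.
FS_sliding = μW / P_a = 0.49×754.3 / 168.0 = 2.200.

2.20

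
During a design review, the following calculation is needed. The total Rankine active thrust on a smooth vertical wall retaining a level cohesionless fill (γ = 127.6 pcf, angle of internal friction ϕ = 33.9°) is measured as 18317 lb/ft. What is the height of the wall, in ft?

31.8 ft

K_a = 0.2839. P_a = ½ K_a γ H² ⇒ H = √(2P_a/(K_a γ)).
H = √(2×18317/(0.2839×127.6)) = 31.80 ft.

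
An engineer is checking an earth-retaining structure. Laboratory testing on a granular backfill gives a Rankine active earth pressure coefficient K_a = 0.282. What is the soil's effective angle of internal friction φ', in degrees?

34.1°

K_a = tan²(45° − φ/2) ⇒ 45° − φ/2 = arctan(√0.282) = 27.97°.
φ = 2(45° − 27.97°) = 34.06°.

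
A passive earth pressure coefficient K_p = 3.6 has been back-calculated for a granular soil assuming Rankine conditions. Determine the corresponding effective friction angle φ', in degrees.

34.4°

K_p = (1+sin φ)/(1−sin φ) ⇒ sin φ = (K_p − 1)/(K_p + 1) = 0.5652.
φ = arcsin(0.5652) = 34.42°.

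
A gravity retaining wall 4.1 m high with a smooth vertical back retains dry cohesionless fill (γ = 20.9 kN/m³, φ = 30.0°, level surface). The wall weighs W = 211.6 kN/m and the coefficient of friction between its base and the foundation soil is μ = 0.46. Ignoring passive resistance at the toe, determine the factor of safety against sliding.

K_a = tan²(45° − 30.0°/2) = 0.3333.
P_a = ½K_aγH² = 0.5×0.3333×20.9×4.1² = 58.55 kN/m, acting at H/3 = 1.367 m above the base.
FS_sliding = μW / P_a = 0.46×211.6 / 58.55 = 1.662.

1.66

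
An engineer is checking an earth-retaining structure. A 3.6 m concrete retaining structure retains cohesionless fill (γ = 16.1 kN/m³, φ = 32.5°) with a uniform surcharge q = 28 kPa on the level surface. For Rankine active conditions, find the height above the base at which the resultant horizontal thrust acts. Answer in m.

K_a = 0.3010.
Triangular part P₁ = ½K_aγH² = 31.40 at H/3 = 1.200 m; rectangular part P₂ = K_a q H = 30.34 at H/2 = 1.800 m.
ȳ = (P₁·1.200 + P₂·1.800)/(P₁+P₂) = 1.495 m.

1.49 m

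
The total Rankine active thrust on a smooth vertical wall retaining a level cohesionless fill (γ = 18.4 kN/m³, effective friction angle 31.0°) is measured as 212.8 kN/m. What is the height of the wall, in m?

8.50 m

K_a = 0.3201. P_a = ½ K_a γ H² ⇒ H = √(2P_a/(K_a γ)).
H = √(2×212.8/(0.3201×18.4)) = 8.501 m.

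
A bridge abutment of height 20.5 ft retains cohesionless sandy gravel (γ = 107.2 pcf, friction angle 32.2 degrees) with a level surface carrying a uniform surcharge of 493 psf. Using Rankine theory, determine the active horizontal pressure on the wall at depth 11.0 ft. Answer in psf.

K_a = (1 − sin φ)/(1 + sin φ) = 0.3047.
σ_v = γz + q = 107.2 × 11.0 + 493 = 1672 psf.
σ_h = K_a σ_v = 0.3047 × 1672 = 509.6 psf.

510 psf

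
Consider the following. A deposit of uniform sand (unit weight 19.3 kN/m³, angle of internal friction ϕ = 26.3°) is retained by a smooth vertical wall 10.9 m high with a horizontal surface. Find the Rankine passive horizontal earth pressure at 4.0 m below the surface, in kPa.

200 kPa

K_p = (1 + sin φ)/(1 − sin φ) = 2.591.
σ_h = K_p γ z = 2.591 × 19.3 × 4.0 = 200.0 kPa.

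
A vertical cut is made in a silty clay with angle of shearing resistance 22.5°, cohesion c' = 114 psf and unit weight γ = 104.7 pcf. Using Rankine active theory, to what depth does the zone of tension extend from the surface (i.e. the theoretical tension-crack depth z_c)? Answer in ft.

3.26 ft

K_a = tan²(45° − 22.5°/2) = 0.4465; √K_a = 0.6682.
The active pressure is zero where K_a γ z = 2c√K_a, so z_c = 2c/(γ√K_a) = 2×114/(104.7×0.6682) = 3.259 ft.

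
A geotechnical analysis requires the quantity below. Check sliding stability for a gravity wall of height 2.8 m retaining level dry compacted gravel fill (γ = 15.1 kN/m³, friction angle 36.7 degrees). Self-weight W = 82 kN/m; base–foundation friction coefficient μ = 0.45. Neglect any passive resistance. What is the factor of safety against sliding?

K_a = tan²(45° − 36.7°/2) = 0.2519.
P_a = ½K_aγH² = 0.5×0.2519×15.1×2.8² = 14.91 kN/m, acting at H/3 = 0.9333 m above the base.
FS_sliding = μW / P_a = 0.45×82 / 14.91 = 2.475.

2.48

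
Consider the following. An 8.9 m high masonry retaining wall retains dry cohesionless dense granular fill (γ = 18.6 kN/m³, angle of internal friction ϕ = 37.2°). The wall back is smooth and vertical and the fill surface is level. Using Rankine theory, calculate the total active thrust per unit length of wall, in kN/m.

182 kN/m

K_a = tan²(45° − φ/2) = 0.2464.
P_a = ½ K_a γ H² = 0.5 × 0.2464 × 18.6 × 8.9² = 181.5 kN/m.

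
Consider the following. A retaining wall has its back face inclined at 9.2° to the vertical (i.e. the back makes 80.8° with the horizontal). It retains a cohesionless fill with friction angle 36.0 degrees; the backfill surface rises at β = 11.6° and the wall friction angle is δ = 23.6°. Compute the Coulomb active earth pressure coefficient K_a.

0.357

K_a = sin²(α+φ) / [sin²α · sin(α−δ) · (1 + √{sin(φ+δ)sin(φ−β) / (sin(α−δ)sin(α+β))})²].
With α = 80.8°, φ = 36.0°, δ = 23.6°, β = 11.6°: K_a = 0.3567.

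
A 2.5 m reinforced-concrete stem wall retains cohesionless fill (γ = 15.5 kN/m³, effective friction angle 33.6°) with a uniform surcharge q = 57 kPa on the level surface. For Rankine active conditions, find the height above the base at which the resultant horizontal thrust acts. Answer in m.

1.14 m

K_a = 0.2875.
Triangular part P₁ = ½K_aγH² = 13.93 at H/3 = 0.8333 m; rectangular part P₂ = K_a q H = 40.97 at H/2 = 1.250 m.
ȳ = (P₁·0.8333 + P₂·1.250)/(P₁+P₂) = 1.144 m.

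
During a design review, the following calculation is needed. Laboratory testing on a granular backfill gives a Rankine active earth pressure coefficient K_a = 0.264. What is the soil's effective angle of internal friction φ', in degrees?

35.6°

K_a = tan²(45° − φ/2) ⇒ 45° − φ/2 = arctan(√0.264) = 27.19°.
φ = 2(45° − 27.19°) = 35.61°.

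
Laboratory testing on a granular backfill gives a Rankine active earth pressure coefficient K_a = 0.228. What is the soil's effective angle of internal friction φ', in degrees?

K_a = tan²(45° − φ/2) ⇒ 45° − φ/2 = arctan(√0.228) = 25.52°.
φ = 2(45° − 25.52°) = 38.95°.

39.0°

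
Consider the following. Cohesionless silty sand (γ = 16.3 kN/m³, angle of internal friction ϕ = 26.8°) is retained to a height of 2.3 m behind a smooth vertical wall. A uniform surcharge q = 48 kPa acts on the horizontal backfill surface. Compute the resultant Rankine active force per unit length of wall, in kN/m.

K_a = tan²(45° − φ/2) = 0.3785.
Soil triangle: ½ K_a γ H² = 0.5×0.3785×16.3×2.3² = 16.32 kN/m.
Surcharge rectangle: K_a q H = 0.3785×48×2.3 = 41.78 kN/m.
Total = 16.32 + 41.78 = 58.10 kN/m.

58.1 kN/m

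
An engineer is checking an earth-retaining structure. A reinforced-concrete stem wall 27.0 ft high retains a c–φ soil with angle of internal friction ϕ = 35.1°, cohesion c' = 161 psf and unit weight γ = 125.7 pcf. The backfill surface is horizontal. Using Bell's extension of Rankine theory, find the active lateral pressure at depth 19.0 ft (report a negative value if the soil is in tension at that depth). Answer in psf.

K_a = (1 − sin φ)/(1 + sin φ) = 0.2698.
σ_a = K_a γ z − 2c√K_a = 0.2698×125.7×19.0 − 2×161×0.5195 = 477.2 psf.

477 psf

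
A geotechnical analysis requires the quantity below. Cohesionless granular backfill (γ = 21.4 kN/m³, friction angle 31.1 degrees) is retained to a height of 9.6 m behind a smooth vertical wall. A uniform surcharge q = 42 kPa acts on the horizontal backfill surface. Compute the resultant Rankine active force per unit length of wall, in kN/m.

K_a = tan²(45° − φ/2) = 0.3188.
Soil triangle: ½ K_a γ H² = 0.5×0.3188×21.4×9.6² = 314.4 kN/m.
Surcharge rectangle: K_a q H = 0.3188×42×9.6 = 128.5 kN/m.
Total = 314.4 + 128.5 = 442.9 kN/m.

443 kN/m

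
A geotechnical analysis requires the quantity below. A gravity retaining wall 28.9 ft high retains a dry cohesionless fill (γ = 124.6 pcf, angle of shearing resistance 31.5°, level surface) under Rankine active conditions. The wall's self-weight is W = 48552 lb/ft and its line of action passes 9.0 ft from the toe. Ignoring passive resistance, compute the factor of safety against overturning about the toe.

2.78

K_a = tan²(45° − 31.5°/2) = 0.3136.
P_a = ½K_aγH² = 0.5×0.3136×124.6×28.9² = 16320 lb/ft, acting at H/3 = 9.633 ft above the base.
Overturning moment M_o = P_a × H/3 = 16320 × 9.633 = 157200.
Resisting moment M_r = W × 9.0 = 48552 × 9.0 = 437000.
FS_overturning = M_r/M_o = 437000/157200 = 2.780.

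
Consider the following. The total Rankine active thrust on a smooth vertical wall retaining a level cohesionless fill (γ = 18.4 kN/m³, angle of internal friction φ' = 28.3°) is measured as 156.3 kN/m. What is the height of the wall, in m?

K_a = 0.3568. P_a = ½ K_a γ H² ⇒ H = √(2P_a/(K_a γ)).
H = √(2×156.3/(0.3568×18.4)) = 6.901 m.

6.90 m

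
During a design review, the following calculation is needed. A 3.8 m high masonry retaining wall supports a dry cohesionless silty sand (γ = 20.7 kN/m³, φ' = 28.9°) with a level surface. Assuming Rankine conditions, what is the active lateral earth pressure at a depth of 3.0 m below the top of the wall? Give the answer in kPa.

21.6 kPa

K_a = (1 − sin φ)/(1 + sin φ) = 0.3484.
σ_h = K_a γ z = 0.3484 × 20.7 × 3.0 = 21.63 kPa.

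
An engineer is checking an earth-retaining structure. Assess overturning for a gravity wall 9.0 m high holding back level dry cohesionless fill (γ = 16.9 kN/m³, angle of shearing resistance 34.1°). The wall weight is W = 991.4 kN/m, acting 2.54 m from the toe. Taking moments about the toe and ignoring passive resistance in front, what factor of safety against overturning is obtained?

K_a = tan²(45° − 34.1°/2) = 0.2815.
P_a = ½K_aγH² = 0.5×0.2815×16.9×9.0² = 192.7 kN/m, acting at H/3 = 3.000 m above the base.
Overturning moment M_o = P_a × H/3 = 192.7 × 3.000 = 578.1.
Resisting moment M_r = W × 2.54 = 991.4 × 2.54 = 2518.
FS_overturning = M_r/M_o = 2518/578.1 = 4.356.

4.36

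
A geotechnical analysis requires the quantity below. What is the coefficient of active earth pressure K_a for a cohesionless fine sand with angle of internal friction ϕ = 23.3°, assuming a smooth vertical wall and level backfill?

K_a = tan²(45° − φ/2) = tan²(33.35°) = 0.4331.

0.433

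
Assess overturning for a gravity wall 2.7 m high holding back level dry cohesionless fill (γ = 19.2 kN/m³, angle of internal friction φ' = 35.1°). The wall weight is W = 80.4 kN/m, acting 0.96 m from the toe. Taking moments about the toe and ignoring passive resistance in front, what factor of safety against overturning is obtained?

4.54

K_a = tan²(45° − 35.1°/2) = 0.2698.
P_a = ½K_aγH² = 0.5×0.2698×19.2×2.7² = 18.88 kN/m, acting at H/3 = 0.9000 m above the base.
Overturning moment M_o = P_a × H/3 = 18.88 × 0.9000 = 17.00.
Resisting moment M_r = W × 0.96 = 80.4 × 0.96 = 77.18.
FS_overturning = M_r/M_o = 77.18/17.00 = 4.541.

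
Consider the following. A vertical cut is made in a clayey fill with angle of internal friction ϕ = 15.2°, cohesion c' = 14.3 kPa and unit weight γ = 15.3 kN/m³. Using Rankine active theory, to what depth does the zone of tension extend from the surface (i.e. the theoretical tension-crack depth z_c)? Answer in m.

2.44 m

K_a = tan²(45° − 15.2°/2) = 0.5845; √K_a = 0.7646.
The active pressure is zero where K_a γ z = 2c√K_a, so z_c = 2c/(γ√K_a) = 2×14.3/(15.3×0.7646) = 2.445 m.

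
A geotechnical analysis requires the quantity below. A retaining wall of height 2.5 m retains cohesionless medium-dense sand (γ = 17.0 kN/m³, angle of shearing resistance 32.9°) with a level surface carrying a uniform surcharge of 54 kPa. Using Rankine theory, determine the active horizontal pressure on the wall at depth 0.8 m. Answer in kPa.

K_a = (1 − sin φ)/(1 + sin φ) = 0.2960.
σ_v = γz + q = 17.0 × 0.8 + 54 = 67.60 kPa.
σ_h = K_a σ_v = 0.2960 × 67.60 = 20.01 kPa.

20.0 kPa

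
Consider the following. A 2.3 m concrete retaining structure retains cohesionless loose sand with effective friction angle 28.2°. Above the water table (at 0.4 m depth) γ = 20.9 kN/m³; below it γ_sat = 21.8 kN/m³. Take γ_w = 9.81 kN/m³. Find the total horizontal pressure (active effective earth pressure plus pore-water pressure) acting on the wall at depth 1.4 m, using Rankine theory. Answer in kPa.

K_a = (1 − sin φ)/(1 + sin φ) = 0.3582.
γ' = 21.8 − 9.81 = 11.99 kN/m³.
Effective vertical stress at 1.4 m: σ'_v = 20.9×0.4 + 11.99×1.000 = 20.35 kPa.
σ'_h = K_a σ'_v = 0.3582 × 20.35 = 7.289 kPa; u = γ_w × 1.000 = 9.810 kPa.
Total σ_h = 7.289 + 9.810 = 17.10 kPa.

17.1 kPa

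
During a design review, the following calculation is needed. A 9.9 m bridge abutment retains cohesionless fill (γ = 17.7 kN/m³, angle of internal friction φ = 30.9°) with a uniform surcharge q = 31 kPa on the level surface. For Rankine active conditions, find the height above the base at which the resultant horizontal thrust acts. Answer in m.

3.73 m

K_a = 0.3214.
Triangular part P₁ = ½K_aγH² = 278.8 at H/3 = 3.300 m; rectangular part P₂ = K_a q H = 98.64 at H/2 = 4.950 m.
ȳ = (P₁·3.300 + P₂·4.950)/(P₁+P₂) = 3.731 m.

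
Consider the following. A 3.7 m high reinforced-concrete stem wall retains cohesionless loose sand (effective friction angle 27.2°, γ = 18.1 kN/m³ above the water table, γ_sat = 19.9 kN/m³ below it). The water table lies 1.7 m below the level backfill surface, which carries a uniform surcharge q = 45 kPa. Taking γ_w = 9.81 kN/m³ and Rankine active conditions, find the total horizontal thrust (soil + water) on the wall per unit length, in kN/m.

122 kN/m

K_a = tan²(45° − φ/2) = 0.3726.
γ' = 19.9 − 9.81 = 10.09 kN/m³. h₂ = H − d_w = 2.0 m.
σ'_h: at surface K_a·q = 16.77; at WT K_a(q+γd_w) = 28.23; at base K_a(q+γd_w+γ'h₂) = 35.75 kPa.
P₁ = ½(16.77+28.23)×1.7 = 38.25; P₂ = ½(28.23+35.75)×2.0 = 63.98; P_w = ½γ_w h₂² = 19.62.
Total = 38.25+63.98+19.62 = 121.8 kN/m.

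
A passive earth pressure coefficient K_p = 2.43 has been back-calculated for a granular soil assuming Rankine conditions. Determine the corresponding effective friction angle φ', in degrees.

24.6°

K_p = (1+sin φ)/(1−sin φ) ⇒ sin φ = (K_p − 1)/(K_p + 1) = 0.4169.
φ = arcsin(0.4169) = 24.64°.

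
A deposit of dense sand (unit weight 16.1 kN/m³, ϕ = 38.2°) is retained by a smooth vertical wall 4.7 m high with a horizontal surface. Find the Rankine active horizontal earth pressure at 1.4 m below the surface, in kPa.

K_a = (1 − sin φ)/(1 + sin φ) = 0.2358.
σ_h = K_a γ z = 0.2358 × 16.1 × 1.4 = 5.315 kPa.

5.31 kPa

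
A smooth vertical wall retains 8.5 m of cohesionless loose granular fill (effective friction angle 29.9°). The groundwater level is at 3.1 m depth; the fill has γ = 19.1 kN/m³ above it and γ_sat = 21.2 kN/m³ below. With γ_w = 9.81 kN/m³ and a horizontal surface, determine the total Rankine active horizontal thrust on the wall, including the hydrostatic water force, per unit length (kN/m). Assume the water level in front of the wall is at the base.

336 kN/m

K_a = tan²(45° − φ/2) = 0.3347.
γ' = 21.2 − 9.81 = 11.39 kN/m³. Depth below WT = 5.4 m.
σ'_h at WT = K_a γ d_w = 19.82 kPa; at base = 19.82 + K_a γ' × 5.4 = 40.40 kPa.
P₁ (0–3.1 m) = ½×19.82×3.1 = 30.72. P₂ (3.1–8.5 m) = ½(19.82+40.40)×5.4 = 162.6.
P_w = ½ γ_w h₂² = 0.5×9.81×5.4² = 143.0. Total = 30.72+162.6+143.0 = 336.3 kN/m.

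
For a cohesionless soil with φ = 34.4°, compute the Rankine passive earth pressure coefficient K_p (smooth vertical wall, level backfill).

K_p = (1 + sin φ)/(1 − sin φ) = tan²(45° + 34.4°/2) = 3.597.

3.60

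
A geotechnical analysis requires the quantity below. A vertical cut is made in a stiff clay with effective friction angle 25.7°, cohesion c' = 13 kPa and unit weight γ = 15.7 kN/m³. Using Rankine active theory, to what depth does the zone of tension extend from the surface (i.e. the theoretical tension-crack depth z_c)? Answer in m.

K_a = tan²(45° − 25.7°/2) = 0.3950; √K_a = 0.6285.
The active pressure is zero where K_a γ z = 2c√K_a, so z_c = 2c/(γ√K_a) = 2×13/(15.7×0.6285) = 2.635 m.

2.63 m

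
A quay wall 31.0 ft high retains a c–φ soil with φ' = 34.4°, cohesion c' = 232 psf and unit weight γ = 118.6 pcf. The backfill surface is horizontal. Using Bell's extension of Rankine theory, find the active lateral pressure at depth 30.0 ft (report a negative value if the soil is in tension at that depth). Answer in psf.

K_a = (1 − sin φ)/(1 + sin φ) = 0.2780.
σ_a = K_a γ z − 2c√K_a = 0.2780×118.6×30.0 − 2×232×0.5272 = 744.4 psf.

744 psf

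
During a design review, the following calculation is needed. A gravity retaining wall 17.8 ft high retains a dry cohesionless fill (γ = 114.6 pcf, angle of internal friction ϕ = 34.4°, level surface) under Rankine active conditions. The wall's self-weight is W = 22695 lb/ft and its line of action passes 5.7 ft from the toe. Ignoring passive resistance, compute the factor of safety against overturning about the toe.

K_a = tan²(45° − 34.4°/2) = 0.2780.
P_a = ½K_aγH² = 0.5×0.2780×114.6×17.8² = 5047 lb/ft, acting at H/3 = 5.933 ft above the base.
Overturning moment M_o = P_a × H/3 = 5047 × 5.933 = 29940.
Resisting moment M_r = W × 5.7 = 22695 × 5.7 = 129400.
FS_overturning = M_r/M_o = 129400/29940 = 4.320.

4.32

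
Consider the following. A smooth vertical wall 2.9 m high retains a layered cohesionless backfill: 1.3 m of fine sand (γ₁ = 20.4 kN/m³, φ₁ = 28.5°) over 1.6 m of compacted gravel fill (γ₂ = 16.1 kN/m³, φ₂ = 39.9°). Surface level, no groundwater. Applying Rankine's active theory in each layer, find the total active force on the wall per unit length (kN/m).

19.9 kN/m

K_a1 = tan²(45°−28.5°/2) = 0.3540; K_a2 = tan²(45°−39.9°/2) = 0.2184.
Layer 1: σ at base = K_a1 γ₁ h₁ = 9.387 kPa; P₁ = ½×9.387×1.3 = 6.101.
Layer 2: σ_v at top = γ₁h₁ = 26.52; σ_h top = K_a2×26.52 = 5.793; σ_h base = K_a2×(26.52+16.1×1.6) = 11.42.
P₂ = ½(5.793+11.42)×1.6 = 13.77. Total P_a = 6.101+13.77 = 19.87 kN/m.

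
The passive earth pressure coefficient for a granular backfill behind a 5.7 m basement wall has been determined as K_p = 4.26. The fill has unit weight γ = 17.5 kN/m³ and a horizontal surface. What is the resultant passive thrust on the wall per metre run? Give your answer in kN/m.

1210 kN/m

P = ½ K_p γ H² = 0.5 × 4.26 × 17.5 × 5.7² = 1211 kN/m.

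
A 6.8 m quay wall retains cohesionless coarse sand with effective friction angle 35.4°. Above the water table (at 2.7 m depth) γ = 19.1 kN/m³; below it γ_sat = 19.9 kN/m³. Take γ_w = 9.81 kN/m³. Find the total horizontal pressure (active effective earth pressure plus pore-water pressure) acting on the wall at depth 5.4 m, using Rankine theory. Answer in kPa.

47.5 kPa

K_a = (1 − sin φ)/(1 + sin φ) = 0.2664.
γ' = 19.9 − 9.81 = 10.09 kN/m³.
Effective vertical stress at 5.4 m: σ'_v = 19.1×2.7 + 10.09×2.70 = 78.81 kPa.
σ'_h = K_a σ'_v = 0.2664 × 78.81 = 21.00 kPa; u = γ_w × 2.70 = 26.49 kPa.
Total σ_h = 21.00 + 26.49 = 47.48 kPa.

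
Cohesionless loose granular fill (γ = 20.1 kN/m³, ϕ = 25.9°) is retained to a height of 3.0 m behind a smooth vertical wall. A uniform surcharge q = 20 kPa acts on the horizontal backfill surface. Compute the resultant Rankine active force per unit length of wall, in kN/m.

59.0 kN/m

K_a = tan²(45° − φ/2) = 0.3920.
Soil triangle: ½ K_a γ H² = 0.5×0.3920×20.1×3.0² = 35.45 kN/m.
Surcharge rectangle: K_a q H = 0.3920×20×3.0 = 23.52 kN/m.
Total = 35.45 + 23.52 = 58.97 kN/m.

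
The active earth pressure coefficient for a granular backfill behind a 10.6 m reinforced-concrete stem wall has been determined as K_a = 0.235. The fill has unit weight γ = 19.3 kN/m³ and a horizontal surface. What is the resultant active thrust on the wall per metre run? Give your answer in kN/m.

255 kN/m

P = ½ K_a γ H² = 0.5 × 0.235 × 19.3 × 10.6² = 254.8 kN/m.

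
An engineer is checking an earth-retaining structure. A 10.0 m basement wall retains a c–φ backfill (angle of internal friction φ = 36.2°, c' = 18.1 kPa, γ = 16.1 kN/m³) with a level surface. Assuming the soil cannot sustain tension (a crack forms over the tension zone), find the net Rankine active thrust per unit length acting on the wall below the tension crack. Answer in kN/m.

K_a = 0.2574; √K_a = 0.5073.
Tension-crack depth z_c = 2c/(γ√K_a) = 2×18.1/(16.1×0.5073) = 4.432 m.
σ_a at base = K_a γ H − 2c√K_a = 0.2574×16.1×10.0 − 2×18.1×0.5073 = 23.07 kPa.
P_a = ½ × 23.07 × (H − z_c) = 0.5×23.07×5.568 = 64.24 kN/m.

64.2 kN/m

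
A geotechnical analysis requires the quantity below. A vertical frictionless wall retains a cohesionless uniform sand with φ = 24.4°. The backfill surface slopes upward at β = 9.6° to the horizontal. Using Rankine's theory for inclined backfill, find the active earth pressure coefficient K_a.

K_a = cos β · (cos β − √(cos²β − cos²φ)) / (cos β + √(cos²β − cos²φ)).
cos β = 0.9860, cos φ = 0.9107, √(cos²β − cos²φ) = 0.3779.
K_a = 0.9860 × (0.9860 − 0.3779)/(0.9860 + 0.3779) = 0.4396.

0.440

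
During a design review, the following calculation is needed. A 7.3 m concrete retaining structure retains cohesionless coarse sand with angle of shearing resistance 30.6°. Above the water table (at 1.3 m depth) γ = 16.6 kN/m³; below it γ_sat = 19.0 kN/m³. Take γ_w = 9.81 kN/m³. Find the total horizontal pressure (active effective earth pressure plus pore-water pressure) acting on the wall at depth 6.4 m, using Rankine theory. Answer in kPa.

72.3 kPa

K_a = (1 − sin φ)/(1 + sin φ) = 0.3253.
γ' = 19.0 − 9.81 = 9.190 kN/m³.
Effective vertical stress at 6.4 m: σ'_v = 16.6×1.3 + 9.190×5.10 = 68.45 kPa.
σ'_h = K_a σ'_v = 0.3253 × 68.45 = 22.27 kPa; u = γ_w × 5.10 = 50.03 kPa.
Total σ_h = 22.27 + 50.03 = 72.30 kPa.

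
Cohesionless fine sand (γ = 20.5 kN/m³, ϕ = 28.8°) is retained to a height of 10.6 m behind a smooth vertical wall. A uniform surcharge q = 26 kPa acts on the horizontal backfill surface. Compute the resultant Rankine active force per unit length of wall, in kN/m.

K_a = tan²(45° − φ/2) = 0.3498.
Soil triangle: ½ K_a γ H² = 0.5×0.3498×20.5×10.6² = 402.8 kN/m.
Surcharge rectangle: K_a q H = 0.3498×26×10.6 = 96.39 kN/m.
Total = 402.8 + 96.39 = 499.2 kN/m.

499 kN/m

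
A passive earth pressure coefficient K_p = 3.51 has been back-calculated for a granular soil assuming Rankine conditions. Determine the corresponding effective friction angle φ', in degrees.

33.8°

K_p = (1+sin φ)/(1−sin φ) ⇒ sin φ = (K_p − 1)/(K_p + 1) = 0.5565.
φ = arcsin(0.5565) = 33.82°.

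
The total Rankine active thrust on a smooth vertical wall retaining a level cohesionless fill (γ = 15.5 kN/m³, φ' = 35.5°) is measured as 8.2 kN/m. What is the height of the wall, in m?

K_a = 0.2653. P_a = ½ K_a γ H² ⇒ H = √(2P_a/(K_a γ)).
H = √(2×8.2/(0.2653×15.5)) = 1.997 m.

2.00 m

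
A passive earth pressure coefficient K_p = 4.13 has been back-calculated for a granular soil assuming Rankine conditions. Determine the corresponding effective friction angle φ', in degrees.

K_p = (1+sin φ)/(1−sin φ) ⇒ sin φ = (K_p − 1)/(K_p + 1) = 0.6101.
φ = arcsin(0.6101) = 37.60°.

37.6°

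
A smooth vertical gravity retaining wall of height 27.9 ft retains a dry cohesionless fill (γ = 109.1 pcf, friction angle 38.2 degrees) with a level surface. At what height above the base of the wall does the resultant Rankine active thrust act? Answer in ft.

9.30 ft

K_a = 0.2358.
The pressure distribution is triangular, so the resultant acts at H/3 above the base = 27.9/3 = 9.300 ft.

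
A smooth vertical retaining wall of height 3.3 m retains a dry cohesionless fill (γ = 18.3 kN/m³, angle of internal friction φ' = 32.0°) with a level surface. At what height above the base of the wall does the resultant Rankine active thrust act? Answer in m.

K_a = 0.3073.
The pressure distribution is triangular, so the resultant acts at H/3 above the base = 3.3/3 = 1.100 m.

1.10 m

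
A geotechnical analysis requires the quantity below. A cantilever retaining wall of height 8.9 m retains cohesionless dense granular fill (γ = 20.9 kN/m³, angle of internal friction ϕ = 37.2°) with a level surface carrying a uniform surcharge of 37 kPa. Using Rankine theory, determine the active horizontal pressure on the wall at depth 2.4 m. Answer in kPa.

21.5 kPa

K_a = (1 − sin φ)/(1 + sin φ) = 0.2464.
σ_v = γz + q = 20.9 × 2.4 + 37 = 87.16 kPa.
σ_h = K_a σ_v = 0.2464 × 87.16 = 21.48 kPa.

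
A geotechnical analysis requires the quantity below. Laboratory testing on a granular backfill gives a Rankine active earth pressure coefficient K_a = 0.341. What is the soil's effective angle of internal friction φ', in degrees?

K_a = tan²(45° − φ/2) ⇒ 45° − φ/2 = arctan(√0.341) = 30.28°.
φ = 2(45° − 30.28°) = 29.43°.

29.4°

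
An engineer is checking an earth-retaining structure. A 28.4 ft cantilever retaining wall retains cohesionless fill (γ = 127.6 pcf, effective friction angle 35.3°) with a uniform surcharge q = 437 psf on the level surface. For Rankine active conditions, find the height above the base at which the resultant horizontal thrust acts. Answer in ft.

K_a = 0.2675.
Triangular part P₁ = ½K_aγH² = 13770 at H/3 = 9.467 ft; rectangular part P₂ = K_a q H = 3320 at H/2 = 14.20 ft.
ȳ = (P₁·9.467 + P₂·14.20)/(P₁+P₂) = 10.39 ft.

10.4 ft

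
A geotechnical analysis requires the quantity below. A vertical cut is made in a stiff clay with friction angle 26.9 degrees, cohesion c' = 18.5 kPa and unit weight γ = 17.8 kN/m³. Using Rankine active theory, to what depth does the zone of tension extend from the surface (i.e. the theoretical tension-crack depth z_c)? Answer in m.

K_a = tan²(45° − 26.9°/2) = 0.3770; √K_a = 0.6140.
The active pressure is zero where K_a γ z = 2c√K_a, so z_c = 2c/(γ√K_a) = 2×18.5/(17.8×0.6140) = 3.385 m.

3.39 m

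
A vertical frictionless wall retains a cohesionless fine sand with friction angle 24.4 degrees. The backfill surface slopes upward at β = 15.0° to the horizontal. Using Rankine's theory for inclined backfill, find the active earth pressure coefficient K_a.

K_a = cos β · (cos β − √(cos²β − cos²φ)) / (cos β + √(cos²β − cos²φ)).
cos β = 0.9659, cos φ = 0.9107, √(cos²β − cos²φ) = 0.3220.
K_a = 0.9659 × (0.9659 − 0.3220)/(0.9659 + 0.3220) = 0.4830.

0.483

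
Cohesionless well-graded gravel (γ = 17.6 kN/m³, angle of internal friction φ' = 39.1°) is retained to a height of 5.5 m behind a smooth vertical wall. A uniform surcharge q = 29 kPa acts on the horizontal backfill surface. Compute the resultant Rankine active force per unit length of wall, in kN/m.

K_a = tan²(45° − φ/2) = 0.2265.
Soil triangle: ½ K_a γ H² = 0.5×0.2265×17.6×5.5² = 60.29 kN/m.
Surcharge rectangle: K_a q H = 0.2265×29×5.5 = 36.12 kN/m.
Total = 60.29 + 36.12 = 96.41 kN/m.

96.4 kN/m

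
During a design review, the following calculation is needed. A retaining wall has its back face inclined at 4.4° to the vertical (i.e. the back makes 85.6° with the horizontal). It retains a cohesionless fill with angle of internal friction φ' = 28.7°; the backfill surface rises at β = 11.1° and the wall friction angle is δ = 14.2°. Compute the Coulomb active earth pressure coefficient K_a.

0.409

K_a = sin²(α+φ) / [sin²α · sin(α−δ) · (1 + √{sin(φ+δ)sin(φ−β) / (sin(α−δ)sin(α+β))})²].
With α = 85.6°, φ = 28.7°, δ = 14.2°, β = 11.1°: K_a = 0.4093.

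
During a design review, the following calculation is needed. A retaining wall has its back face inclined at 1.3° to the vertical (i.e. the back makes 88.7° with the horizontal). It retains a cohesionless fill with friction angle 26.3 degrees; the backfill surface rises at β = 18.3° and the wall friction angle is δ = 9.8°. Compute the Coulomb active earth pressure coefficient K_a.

0.499

K_a = sin²(α+φ) / [sin²α · sin(α−δ) · (1 + √{sin(φ+δ)sin(φ−β) / (sin(α−δ)sin(α+β))})²].
With α = 88.7°, φ = 26.3°, δ = 9.8°, β = 18.3°: K_a = 0.4989.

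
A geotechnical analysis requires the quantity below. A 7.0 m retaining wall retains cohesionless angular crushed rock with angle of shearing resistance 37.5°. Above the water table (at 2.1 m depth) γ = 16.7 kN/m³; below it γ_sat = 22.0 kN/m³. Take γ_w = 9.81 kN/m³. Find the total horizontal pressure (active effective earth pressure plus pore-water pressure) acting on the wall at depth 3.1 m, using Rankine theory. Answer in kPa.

21.3 kPa

K_a = (1 − sin φ)/(1 + sin φ) = 0.2432.
γ' = 22.0 − 9.81 = 12.19 kN/m³.
Effective vertical stress at 3.1 m: σ'_v = 16.7×2.1 + 12.19×1.00 = 47.26 kPa.
σ'_h = K_a σ'_v = 0.2432 × 47.26 = 11.49 kPa; u = γ_w × 1.00 = 9.810 kPa.
Total σ_h = 11.49 + 9.810 = 21.30 kPa.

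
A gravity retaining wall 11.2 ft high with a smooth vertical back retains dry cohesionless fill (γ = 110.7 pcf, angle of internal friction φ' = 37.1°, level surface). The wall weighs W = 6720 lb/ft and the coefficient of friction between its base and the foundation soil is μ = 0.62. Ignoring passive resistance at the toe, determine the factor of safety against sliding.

K_a = tan²(45° − 37.1°/2) = 0.2475.
P_a = ½K_aγH² = 0.5×0.2475×110.7×11.2² = 1718 lb/ft, acting at H/3 = 3.733 ft above the base.
FS_sliding = μW / P_a = 0.62×6720 / 1718 = 2.425.

2.42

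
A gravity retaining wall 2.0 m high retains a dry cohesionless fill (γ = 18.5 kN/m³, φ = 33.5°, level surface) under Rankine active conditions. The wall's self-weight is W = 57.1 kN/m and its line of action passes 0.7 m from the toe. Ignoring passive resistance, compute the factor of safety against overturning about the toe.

5.61

K_a = tan²(45° − 33.5°/2) = 0.2887.
P_a = ½K_aγH² = 0.5×0.2887×18.5×2.0² = 10.68 kN/m, acting at H/3 = 0.6667 m above the base.
Overturning moment M_o = P_a × H/3 = 10.68 × 0.6667 = 7.122.
Resisting moment M_r = W × 0.7 = 57.1 × 0.7 = 39.97.
FS_overturning = M_r/M_o = 39.97/7.122 = 5.613.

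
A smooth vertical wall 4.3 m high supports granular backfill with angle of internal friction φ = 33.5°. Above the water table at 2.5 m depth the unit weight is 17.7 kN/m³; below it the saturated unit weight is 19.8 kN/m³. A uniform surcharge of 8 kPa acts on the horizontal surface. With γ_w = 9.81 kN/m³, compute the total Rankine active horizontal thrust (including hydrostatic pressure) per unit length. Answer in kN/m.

69.5 kN/m

K_a = tan²(45° − φ/2) = 0.2887.
γ' = 19.8 − 9.81 = 9.990 kN/m³. h₂ = H − d_w = 1.8 m.
σ'_h: at surface K_a·q = 2.310; at WT K_a(q+γd_w) = 15.09; at base K_a(q+γd_w+γ'h₂) = 20.28 kPa.
P₁ = ½(2.310+15.09)×2.5 = 21.74; P₂ = ½(15.09+20.28)×1.8 = 31.83; P_w = ½γ_w h₂² = 15.89.
Total = 21.74+31.83+15.89 = 69.46 kN/m.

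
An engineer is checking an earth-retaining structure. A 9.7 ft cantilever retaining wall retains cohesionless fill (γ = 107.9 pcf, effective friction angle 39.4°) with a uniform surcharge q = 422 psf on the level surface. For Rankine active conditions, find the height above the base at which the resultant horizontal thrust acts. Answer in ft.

3.96 ft

K_a = 0.2234.
Triangular part P₁ = ½K_aγH² = 1134 at H/3 = 3.233 ft; rectangular part P₂ = K_a q H = 914.6 at H/2 = 4.850 ft.
ȳ = (P₁·3.233 + P₂·4.850)/(P₁+P₂) = 3.955 ft.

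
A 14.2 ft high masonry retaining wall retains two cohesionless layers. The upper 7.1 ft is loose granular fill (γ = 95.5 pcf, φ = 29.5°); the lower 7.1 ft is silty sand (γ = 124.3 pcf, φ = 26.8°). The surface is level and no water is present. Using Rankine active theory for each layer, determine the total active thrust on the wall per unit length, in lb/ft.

K_a1 = tan²(45°−29.5°/2) = 0.3401; K_a2 = tan²(45°−26.8°/2) = 0.3785.
Layer 1: σ at base = K_a1 γ₁ h₁ = 230.6 psf; P₁ = ½×230.6×7.1 = 818.7.
Layer 2: σ_v at top = γ₁h₁ = 678.0; σ_h top = K_a2×678.0 = 256.6; σ_h base = K_a2×(678.0+124.3×7.1) = 590.6.
P₂ = ½(256.6+590.6)×7.1 = 3008. Total P_a = 818.7+3008 = 3826 lb/ft.

3830 lb/ft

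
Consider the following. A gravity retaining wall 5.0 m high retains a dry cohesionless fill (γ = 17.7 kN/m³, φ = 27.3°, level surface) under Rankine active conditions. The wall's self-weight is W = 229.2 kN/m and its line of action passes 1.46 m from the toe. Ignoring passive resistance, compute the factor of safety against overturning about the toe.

K_a = tan²(45° − 27.3°/2) = 0.3711.
P_a = ½K_aγH² = 0.5×0.3711×17.7×5.0² = 82.11 kN/m, acting at H/3 = 1.667 m above the base.
Overturning moment M_o = P_a × H/3 = 82.11 × 1.667 = 136.9.
Resisting moment M_r = W × 1.46 = 229.2 × 1.46 = 334.6.
FS_overturning = M_r/M_o = 334.6/136.9 = 2.445.

2.45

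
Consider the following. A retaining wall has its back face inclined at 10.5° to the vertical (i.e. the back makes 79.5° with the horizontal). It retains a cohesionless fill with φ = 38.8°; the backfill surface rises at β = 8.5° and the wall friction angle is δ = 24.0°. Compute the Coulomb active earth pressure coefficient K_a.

0.322

K_a = sin²(α+φ) / [sin²α · sin(α−δ) · (1 + √{sin(φ+δ)sin(φ−β) / (sin(α−δ)sin(α+β))})²].
With α = 79.5°, φ = 38.8°, δ = 24.0°, β = 8.5°: K_a = 0.3221.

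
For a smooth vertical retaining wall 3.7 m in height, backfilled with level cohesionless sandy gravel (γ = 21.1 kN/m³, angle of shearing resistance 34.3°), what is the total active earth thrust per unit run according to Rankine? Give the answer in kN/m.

40.3 kN/m

K_a = tan²(45° − φ/2) = 0.2792.
P_a = ½ K_a γ H² = 0.5 × 0.2792 × 21.1 × 3.7² = 40.32 kN/m.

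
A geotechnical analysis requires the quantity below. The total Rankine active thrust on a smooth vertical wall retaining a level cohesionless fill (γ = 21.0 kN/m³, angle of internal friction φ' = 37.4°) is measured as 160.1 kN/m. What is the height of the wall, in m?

K_a = 0.2443. P_a = ½ K_a γ H² ⇒ H = √(2P_a/(K_a γ)).
H = √(2×160.1/(0.2443×21.0)) = 7.901 m.

7.90 m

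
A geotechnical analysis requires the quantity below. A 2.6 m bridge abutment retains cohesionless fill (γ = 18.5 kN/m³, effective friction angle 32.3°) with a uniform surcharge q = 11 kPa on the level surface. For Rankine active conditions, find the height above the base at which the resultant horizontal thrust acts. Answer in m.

K_a = 0.3035.
Triangular part P₁ = ½K_aγH² = 18.98 at H/3 = 0.8667 m; rectangular part P₂ = K_a q H = 8.680 at H/2 = 1.300 m.
ȳ = (P₁·0.8667 + P₂·1.300)/(P₁+P₂) = 1.003 m.

1.00 m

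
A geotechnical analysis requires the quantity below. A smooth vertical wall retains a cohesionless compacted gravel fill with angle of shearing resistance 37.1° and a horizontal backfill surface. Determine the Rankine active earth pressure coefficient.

0.247

K_a = tan²(45° − φ/2) = tan²(26.45°) = 0.2475.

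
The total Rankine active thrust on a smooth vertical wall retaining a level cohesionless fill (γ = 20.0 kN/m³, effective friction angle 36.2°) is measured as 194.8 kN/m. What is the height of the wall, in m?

8.70 m

K_a = 0.2574. P_a = ½ K_a γ H² ⇒ H = √(2P_a/(K_a γ)).
H = √(2×194.8/(0.2574×20.0)) = 8.700 m.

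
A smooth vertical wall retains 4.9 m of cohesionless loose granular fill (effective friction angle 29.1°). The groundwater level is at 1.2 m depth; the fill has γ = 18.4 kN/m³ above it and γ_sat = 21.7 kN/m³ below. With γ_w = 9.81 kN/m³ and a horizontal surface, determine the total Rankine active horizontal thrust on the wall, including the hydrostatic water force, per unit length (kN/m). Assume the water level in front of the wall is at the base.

128 kN/m

K_a = tan²(45° − φ/2) = 0.3456.
γ' = 21.7 − 9.81 = 11.89 kN/m³. Depth below WT = 3.7 m.
σ'_h at WT = K_a γ d_w = 7.631 kPa; at base = 7.631 + K_a γ' × 3.7 = 22.83 kPa.
P₁ (0–1.2 m) = ½×7.631×1.2 = 4.578. P₂ (1.2–4.9 m) = ½(7.631+22.83)×3.7 = 56.36.
P_w = ½ γ_w h₂² = 0.5×9.81×3.7² = 67.15. Total = 4.578+56.36+67.15 = 128.1 kN/m.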